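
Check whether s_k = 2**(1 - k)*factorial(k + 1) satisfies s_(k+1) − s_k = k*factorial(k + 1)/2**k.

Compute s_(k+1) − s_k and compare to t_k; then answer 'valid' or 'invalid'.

s_(k+1) = factorial(k + 2)/2**k
s_(k+1) − s_k = k*factorial(k + 1)/2**k
(s_(k+1) − s_k) − t_k = 0

Valid — Δs_k = t_k.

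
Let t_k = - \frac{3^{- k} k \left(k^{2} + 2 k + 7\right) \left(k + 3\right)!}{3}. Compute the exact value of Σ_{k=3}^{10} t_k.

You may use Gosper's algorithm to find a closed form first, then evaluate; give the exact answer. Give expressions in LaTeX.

Compute t_(k+1)/t_k: get (k + 1)*(k + 4)*(2*k + (k + 1)**2 + 9)/(3*k*(k**2 + 2*k + 7)).
Factor: A=k/3 + 4/3; B=1; C=k**3 + 2*k**2 + 7*k.
Solve (k/3 + 4/3)·f(k+1) − (1)·f(k) = k**3 + 2*k**2 + 7*k.
From deg A=1, deg B=0, deg C=3: d=2.
Coefficient equations give f(k) = 3*k*(k - 1).
Get s_k = R·t_k = -k*(k - 1)*factorial(k + 3)/3**k with R(k) = B(k−1)f(k)/C(k) = 3*(k - 1)/(k**2 + 2*k + 7).
Δs = -k*(k**2 + 2*k + 7)*factorial(k + 3)/(3*3**k), as required.
Σ_(k=3)^(10) t_k = s_(11) − s_(3) = -39463424000/729 − (-160) = -39463307360/729.

Σ = -39463307360/729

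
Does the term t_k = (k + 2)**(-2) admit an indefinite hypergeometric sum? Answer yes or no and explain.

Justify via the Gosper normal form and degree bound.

No; the coefficient equations for f are inconsistent.

Ratio r(k) = (k + 2)**2/(k + 3)**2.
Take A(k)=k**2 + 4*k + 4, B(k)=k**2 + 6*k + 9, C(k)=1.
Key eq: (k**2 + 4*k + 4)·f(k+1) = (k**2 + 4*k + 4)·f(k) + (1).
d = 0 from the (2,2,0) case.
Write f(k) = c0. Then LHS − RHS = -1, requiring -1 = 0: contradictory. No certificate.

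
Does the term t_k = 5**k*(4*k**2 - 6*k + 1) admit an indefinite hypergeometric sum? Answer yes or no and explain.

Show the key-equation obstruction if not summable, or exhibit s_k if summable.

Yes. s_k = 5**k*(k**2 - 4*k + 4).

Ratio r(k) = 5*(4*k**2 + 2*k - 1)/(4*k**2 - 6*k + 1).
A = 5, B = 1, C = k**2 - 3*k/2 + 1/4.
Set up (5)·f(k+1) − (1)·f(k) − (k**2 - 3*k/2 + 1/4) = 0.
Bound: deg f ≤ 2.
Solve for f: f(k) = (k - 2)**2/4 (degree 2 ≤ 2).
R(k) = B(k−1)·f(k)/C(k) = (k - 2)**2/(4*k**2 - 6*k + 1); s_k = R·t_k = 5**k*(k**2 - 4*k + 4).
Check: Δs_k = 5**k*(4*k**2 - 6*k + 1). ✓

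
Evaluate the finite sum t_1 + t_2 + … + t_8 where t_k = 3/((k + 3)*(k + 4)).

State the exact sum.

The ratio is (k + 3)/(k + 5).
Gosper form: A/B · C(k+1)/C(k) with A=k + 3, B=k + 5, C=1.
Set up (k + 3)·f(k+1) − (k + 4)·f(k) − (1) = 0.
From deg A=1, deg B=1, deg C=0: d=1.
Solve for f: f(k) = k/3 (degree 1 ≤ 1).
R(k) = B(k−1)·f(k)/C(k) = k*(k + 4)/3; s_k = R·t_k = k/(k + 3).
Verify: 3/(k**2 + 7*k + 12) matches t_k.
Σ_(k=1)^(8) t_k = s_(9) − s_(1) = 3/4 − (1/4) = 1/2.

Σ = 1/2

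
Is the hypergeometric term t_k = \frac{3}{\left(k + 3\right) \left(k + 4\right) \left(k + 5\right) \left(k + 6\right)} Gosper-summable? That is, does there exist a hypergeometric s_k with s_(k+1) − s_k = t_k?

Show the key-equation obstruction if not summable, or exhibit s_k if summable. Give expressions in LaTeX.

Yes. s_k = \frac{k \left(k^{2} + 12 k + 47\right)}{60 \left(k + 3\right) \left(k + 4\right) \left(k + 5\right)}.

Step 1: r(k) = (k + 3)/(k + 7).
So A=k + 3 and B=k + 7, with C=1.
f must satisfy (k + 3)·f(k+1) − (k + 6)·f(k) = 1.
Bound: deg f ≤ 3.
A polynomial solution: f(k) = k*(k**2 + 12*k + 47)/180.
Get s_k = R·t_k = k*(k**2 + 12*k + 47)/(60*(k + 3)*(k + 4)*(k + 5)) with R(k) = B(k−1)f(k)/C(k) = k*(k + 6)*(k**2 + 12*k + 47)/180.
Check: Δs_k = 3/(k**4 + 18*k**3 + 119*k**2 + 342*k + 360). ✓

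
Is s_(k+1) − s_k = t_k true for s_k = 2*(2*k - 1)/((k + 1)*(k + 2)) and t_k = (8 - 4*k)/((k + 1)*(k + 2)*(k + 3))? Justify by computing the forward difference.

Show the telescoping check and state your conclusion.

s_(k+1) = 2*(2*k + 1)/((k + 2)*(k + 3))
s_(k+1) − s_k = 4*(2 - k)/(k**3 + 6*k**2 + 11*k + 6)
(s_(k+1) − s_k) − t_k = 0

valid; difference matches t_k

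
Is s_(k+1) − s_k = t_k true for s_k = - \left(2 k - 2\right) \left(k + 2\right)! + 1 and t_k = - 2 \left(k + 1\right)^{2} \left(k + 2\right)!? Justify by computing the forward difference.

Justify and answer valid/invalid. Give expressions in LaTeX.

valid (s_(k+1) − s_k reduces to t_k)

s_(k+1) = -2*k*factorial(k + 3) + 1
s_(k+1) − s_k = -2*(k + 1)**2*factorial(k + 2)
(s_(k+1) − s_k) − t_k = 0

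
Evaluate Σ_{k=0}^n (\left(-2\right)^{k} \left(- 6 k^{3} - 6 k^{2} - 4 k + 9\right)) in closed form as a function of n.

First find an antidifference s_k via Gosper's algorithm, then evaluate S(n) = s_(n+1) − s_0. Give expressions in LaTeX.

Ratio r(k) = 2*(-6*k**3 - 24*k**2 - 34*k - 7)/(6*k**3 + 6*k**2 + 4*k - 9).
Gosper form: A/B · C(k+1)/C(k) with A=-2, B=1, C=k**3 + k**2 + 2*k/3 - 3/2.
Key eq: (-2)·f(k+1) = (1)·f(k) + (k**3 + k**2 + 2*k/3 - 3/2).
From deg A=0, deg B=0, deg C=3: d=3.
Solving with deg f ≤ 3: f(k) = -(2*k**3 - 2*k**2 - 3)/6.
So s_k = (B(k−1)f/C)·t_k = (-(2*k**3 - 2*k**2 - 3)/(6*k**3 + 6*k**2 + 4*k - 9))·t_k = (-2)**k*(2*k**3 - 2*k**2 - 3).
Verify: (-2)**k*(-6*k**3 - 6*k**2 - 4*k + 9) matches t_k.
Evaluate: s_(n+1) = (-2)**(n + 1)*(2*n**3 + 4*n**2 + 2*n - 3); subtract s_(0) = -3 ⇒ S(n) = -4*(-2)**n*n**3 - 8*(-2)**n*n**2 - 4*(-2)**n*n + 6*(-2)**n + 3.

S(n) = - 4 \left(-2\right)^{n} n^{3} - 8 \left(-2\right)^{n} n^{2} - 4 \left(-2\right)^{n} n + 6 \left(-2\right)^{n} + 3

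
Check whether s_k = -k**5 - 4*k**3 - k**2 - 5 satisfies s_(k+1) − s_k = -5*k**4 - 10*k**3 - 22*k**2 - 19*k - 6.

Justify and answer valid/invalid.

s_(k+1) = -(k + 1)**5 - 4*(k + 1)**3 - (k + 1)**2 - 5
s_(k+1) − s_k = -5*k**4 - 10*k**3 - 22*k**2 - 19*k - 6
(s_(k+1) − s_k) − t_k = 0

Valid: the claim telescopes to t_k.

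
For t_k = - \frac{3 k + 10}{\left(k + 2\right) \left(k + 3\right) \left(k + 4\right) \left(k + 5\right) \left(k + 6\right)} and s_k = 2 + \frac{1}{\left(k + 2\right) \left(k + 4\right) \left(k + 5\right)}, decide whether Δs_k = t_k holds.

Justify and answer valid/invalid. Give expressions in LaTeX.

s_(k+1) = 2 + 1/((k + 3)*(k + 5)*(k + 6))
s_(k+1) − s_k = ((k + 2)*(k + 4) - (k + 3)*(k + 6))/((k + 2)*(k + 3)*(k + 4)*(k + 5)*(k + 6))
(s_(k+1) − s_k) − t_k = 0

Valid: the claim telescopes to t_k.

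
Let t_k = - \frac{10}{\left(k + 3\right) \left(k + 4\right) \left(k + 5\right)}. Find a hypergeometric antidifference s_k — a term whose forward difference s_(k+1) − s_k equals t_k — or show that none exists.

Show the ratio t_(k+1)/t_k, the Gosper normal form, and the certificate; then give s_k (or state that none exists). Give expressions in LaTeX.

Compute t_(k+1)/t_k: get (k + 3)/(k + 6).
A = k + 3, B = k + 6, C = 1.
Key eq: (k + 3)·f(k+1) = (k + 5)·f(k) + (1).
Degrees (1,1,0) ⇒ d ≤ 2.
Solve for f: f(k) = k*(k + 7)/24 (degree 2 ≤ 2).
So s_k = (B(k−1)f/C)·t_k = (k*(k + 5)*(k + 7)/24)·t_k = 5*k*(-k - 7)/(12*(k + 3)*(k + 4)).
Verify: -10/(k**3 + 12*k**2 + 47*k + 60) matches t_k.

s_k = \frac{5 k \left(- k - 7\right)}{12 \left(k + 3\right) \left(k + 4\right)}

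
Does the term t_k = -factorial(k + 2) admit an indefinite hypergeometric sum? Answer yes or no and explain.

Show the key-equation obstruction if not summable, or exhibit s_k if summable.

r(k) = k + 3 after simplifying.
Gosper form: A/B · C(k+1)/C(k) with A=k + 3, B=1, C=1.
Key eq: (k + 3)·f(k+1) = (1)·f(k) + (1).
d = -1 from the (1,0,0) case.
Negative degree bound (-1): no f exists, t_k not Gosper-summable.

No; the degree bound rules out any f.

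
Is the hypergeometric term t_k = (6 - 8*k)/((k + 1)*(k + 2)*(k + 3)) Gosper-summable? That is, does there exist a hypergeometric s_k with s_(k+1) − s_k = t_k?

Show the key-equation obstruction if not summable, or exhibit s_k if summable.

The ratio is (k + 1)*(4*k + 1)/((k + 4)*(4*k - 3)).
Gosper form: A/B · C(k+1)/C(k) with A=k + 1, B=k + 4, C=k - 3/4.
Need (k + 1)·f(k+1) − (k + 3)·f(k) = k - 3/4.
deg f ≤ 2 (via 1,1,1).
A polynomial solution: f(k) = k*(k - 13)/16.
Certificate R = B(k−1)f/C = k*(k - 13)*(k + 3)/(4*(4*k - 3)) gives s_k = -k*(k - 13)/(2*(k + 1)*(k + 2)).
s_(k+1) − s_k = 2*(3 - 4*k)/(k**3 + 6*k**2 + 11*k + 6) = t_k.

Yes. s_k = -k*(k - 13)/(2*(k + 1)*(k + 2)).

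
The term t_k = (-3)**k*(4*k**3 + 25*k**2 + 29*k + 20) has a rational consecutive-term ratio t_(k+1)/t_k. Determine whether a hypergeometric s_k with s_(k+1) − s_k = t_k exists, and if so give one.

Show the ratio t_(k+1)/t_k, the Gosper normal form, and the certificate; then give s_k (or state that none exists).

Step 1: r(k) = 3*(-4*k**3 - 37*k**2 - 91*k - 78)/(4*k**3 + 25*k**2 + 29*k + 20).
So A=-3 and B=1, with C=k**3 + 25*k**2/4 + 29*k/4 + 5.
Set up (-3)·f(k+1) − (1)·f(k) − (k**3 + 25*k**2/4 + 29*k/4 + 5) = 0.
From deg A=0, deg B=0, deg C=3: d=3.
Solving with deg f ≤ 3: f(k) = -(k**3 + 4*k**2 - k + 2)/4.
Then R = B(k−1)f/C = -(k**3 + 4*k**2 - k + 2)/((k + 5)*(4*k**2 + 5*k + 4)), so s_k = R(k)·t_k = (-3)**k*(-k**3 - 4*k**2 + k - 2).
Verify: (-3)**k*(4*k**3 + 25*k**2 + 29*k + 20) matches t_k.

s_k = (-3)**k*(-k**3 - 4*k**2 + k - 2)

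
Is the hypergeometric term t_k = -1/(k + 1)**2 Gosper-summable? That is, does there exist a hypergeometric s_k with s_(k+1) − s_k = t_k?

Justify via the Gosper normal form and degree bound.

Compute t_(k+1)/t_k: get (k + 1)**2/(k + 2)**2.
Take A(k)=k**2 + 2*k + 1, B(k)=k**2 + 4*k + 4, C(k)=1.
f must satisfy (k**2 + 2*k + 1)·f(k+1) − (k**2 + 2*k + 1)·f(k) = 1.
deg f ≤ 0 (via 2,2,0).
Put f(k) = c0: A·f(k+1) − B(k−1)·f(k) − C = -1; need -1 = 0 — inconsistent ⇒ no f, not summable.

No; the coefficient equations for f are inconsistent.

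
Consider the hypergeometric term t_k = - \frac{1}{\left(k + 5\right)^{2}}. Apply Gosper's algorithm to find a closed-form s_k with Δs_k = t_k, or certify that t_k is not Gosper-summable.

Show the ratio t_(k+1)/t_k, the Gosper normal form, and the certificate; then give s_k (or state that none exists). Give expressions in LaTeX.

Compute t_(k+1)/t_k: get (k + 5)**2/(k + 6)**2.
Normal form (A,B,C) = (k**2 + 10*k + 25, k**2 + 12*k + 36, 1).
Key eq: (k**2 + 10*k + 25)·f(k+1) = (k**2 + 10*k + 25)·f(k) + (1).
deg f ≤ 0 (via 2,2,0).
Put f(k) = c0: A·f(k+1) − B(k−1)·f(k) − C = -1; need -1 = 0 — inconsistent ⇒ no f, not summable.

none (Gosper's algorithm certifies no s_k)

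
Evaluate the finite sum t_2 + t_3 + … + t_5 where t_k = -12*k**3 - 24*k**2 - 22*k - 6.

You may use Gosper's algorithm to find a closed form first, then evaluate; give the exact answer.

The ratio is (6*k**3 + 30*k**2 + 53*k + 32)/(6*k**3 + 12*k**2 + 11*k + 3).
Factor: A=1; B=1; C=k**3 + 2*k**2 + 11*k/6 + 1/2.
f must satisfy (1)·f(k+1) − (1)·f(k) = k**3 + 2*k**2 + 11*k/6 + 1/2.
Bound: deg f ≤ 4.
Solving with deg f ≤ 4: f(k) = k*(3*k - 1)*(k**2 + k + 1)/12.
So s_k = (B(k−1)f/C)·t_k = (k*(3*k - 1)*(k**2 + k + 1)/(2*(6*k**3 + 12*k**2 + 11*k + 3)))·t_k = k*(-3*k**3 - 2*k**2 - 2*k + 1).
Check: Δs_k = -12*k**3 - 24*k**2 - 22*k - 6. ✓
Sum = s_(6) − s_(2); s_(6) = -4386, s_(2) = -70 ⇒ -4316.

Σ = -4316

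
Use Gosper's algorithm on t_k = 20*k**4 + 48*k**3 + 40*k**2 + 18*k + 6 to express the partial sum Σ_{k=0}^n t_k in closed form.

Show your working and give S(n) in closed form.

The ratio is (10*k**4 + 64*k**3 + 152*k**2 + 161*k + 66)/(10*k**4 + 24*k**3 + 20*k**2 + 9*k + 3).
Normal form (A,B,C) = (1, 1, k**4 + 12*k**3/5 + 2*k**2 + 9*k/10 + 3/10).
Need (1)·f(k+1) − (1)·f(k) = k**4 + 12*k**3/5 + 2*k**2 + 9*k/10 + 3/10.
Degrees (0,0,4) ⇒ d ≤ 5.
Match coefficients ⇒ f(k) = k*(k + 1)*(4*k**3 - 2*k**2 - 2*k + 3)/20.
Certificate R = B(k−1)f/C = k*(4*k**3 - 2*k**2 - 2*k + 3)/(2*(10*k**3 + 14*k**2 + 6*k + 3)) gives s_k = k*(4*k**4 + 2*k**3 - 4*k**2 + k + 3).
Verify: 20*k**4 + 48*k**3 + 40*k**2 + 18*k + 6 matches t_k.
Evaluate: s_(n+1) = 4*n**5 + 22*n**4 + 44*n**3 + 41*n**2 + 21*n + 6; subtract s_(0) = 0 ⇒ S(n) = 4*n**5 + 22*n**4 + 44*n**3 + 41*n**2 + 21*n + 6.

S(n) = 4*n**5 + 22*n**4 + 44*n**3 + 41*n**2 + 21*n + 6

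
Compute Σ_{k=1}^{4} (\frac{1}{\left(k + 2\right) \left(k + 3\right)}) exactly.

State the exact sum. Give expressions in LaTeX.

Step 1: r(k) = (k + 2)/(k + 4).
A = k + 2, B = k + 4, C = 1.
Set up (k + 2)·f(k+1) − (k + 3)·f(k) − (1) = 0.
d = 1 from the (1,1,0) case.
Match coefficients ⇒ f(k) = k/2.
Get s_k = R·t_k = k/(2*(k + 2)) with R(k) = B(k−1)f(k)/C(k) = k*(k + 3)/2.
Check: Δs_k = 1/(k**2 + 5*k + 6). ✓
Telescoping: Σ = s_(5) − s_(1) = 5/14 − (1/6) = 4/21.

Σ = 4/21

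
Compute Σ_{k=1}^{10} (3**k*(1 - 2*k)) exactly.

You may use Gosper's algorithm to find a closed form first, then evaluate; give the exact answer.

Ratio r(k) = 3*(2*k + 1)/(2*k - 1).
So A=3 and B=1, with C=k - 1/2.
Solve (3)·f(k+1) − (1)·f(k) = k - 1/2.
Bound: deg f ≤ 1.
Solving with deg f ≤ 1: f(k) = (k - 2)/2.
Then R = B(k−1)f/C = (k - 2)/(2*k - 1), so s_k = R(k)·t_k = 3**k*(2 - k).
Check: Δs_k = 3**k*(1 - 2*k). ✓
Telescoping: Σ = s_(11) − s_(1) = -1594323 − (3) = -1594326.

Σ = -1594326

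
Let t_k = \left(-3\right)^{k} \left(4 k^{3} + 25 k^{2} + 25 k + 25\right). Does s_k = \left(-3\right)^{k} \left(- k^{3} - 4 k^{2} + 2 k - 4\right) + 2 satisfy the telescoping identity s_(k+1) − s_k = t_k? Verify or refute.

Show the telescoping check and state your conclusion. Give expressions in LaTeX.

valid; difference matches t_k

s_(k+1) = (-3)**(k + 1)*(2*k - (k + 1)**3 - 4*(k + 1)**2 - 2) + 2
s_(k+1) − s_k = (-3)**k*(4*k**3 + 25*k**2 + 25*k + 25)
(s_(k+1) − s_k) − t_k = 0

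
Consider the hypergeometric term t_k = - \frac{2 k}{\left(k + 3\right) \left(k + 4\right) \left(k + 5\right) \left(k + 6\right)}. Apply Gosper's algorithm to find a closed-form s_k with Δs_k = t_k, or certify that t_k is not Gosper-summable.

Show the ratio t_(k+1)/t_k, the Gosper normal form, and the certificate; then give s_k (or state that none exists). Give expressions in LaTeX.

t_(k+1)/t_k = (k + 1)*(k + 3)/(k*(k + 7)).
Take A(k)=k + 3, B(k)=k + 7, C(k)=k.
Need (k + 3)·f(k+1) − (k + 6)·f(k) = k.
From deg A=1, deg B=1, deg C=1: d=3.
A polynomial solution: f(k) = k*(k - 1)*(k + 13)/120.
R(k) = B(k−1)·f(k)/C(k) = (k - 1)*(k + 6)*(k + 13)/120; s_k = R·t_k = k*(-k**2 - 12*k + 13)/(60*(k + 3)*(k + 4)*(k + 5)).
s_(k+1) − s_k = -2*k/(k**4 + 18*k**3 + 119*k**2 + 342*k + 360) = t_k.

s_k = \frac{k \left(- k^{2} - 12 k + 13\right)}{60 \left(k + 3\right) \left(k + 4\right) \left(k + 5\right)}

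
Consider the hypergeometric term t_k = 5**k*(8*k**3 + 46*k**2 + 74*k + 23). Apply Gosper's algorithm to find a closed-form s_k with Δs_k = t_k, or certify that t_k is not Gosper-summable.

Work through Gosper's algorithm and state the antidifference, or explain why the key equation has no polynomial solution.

s_k = 5**k*(2*k**3 + 4*k**2 + k - 3)

The ratio is 5*(8*k**3 + 70*k**2 + 190*k + 151)/(8*k**3 + 46*k**2 + 74*k + 23).
So A=5 and B=1, with C=k**3 + 23*k**2/4 + 37*k/4 + 23/8.
Set up (5)·f(k+1) − (1)·f(k) − (k**3 + 23*k**2/4 + 37*k/4 + 23/8) = 0.
Degrees (0,0,3) ⇒ d ≤ 3.
Coefficient equations give f(k) = (2*k**3 + 4*k**2 + k - 3)/8.
Then R = B(k−1)f/C = (2*k**3 + 4*k**2 + k - 3)/(8*k**3 + 46*k**2 + 74*k + 23), so s_k = R(k)·t_k = 5**k*(2*k**3 + 4*k**2 + k - 3).
Verify: 5**k*(8*k**3 + 46*k**2 + 74*k + 23) matches t_k.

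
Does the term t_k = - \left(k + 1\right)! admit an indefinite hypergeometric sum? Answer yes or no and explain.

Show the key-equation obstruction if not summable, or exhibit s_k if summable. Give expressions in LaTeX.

No — key equation has no polynomial f.

Ratio r(k) = k + 2.
A = k + 2, B = 1, C = 1.
f must satisfy (k + 2)·f(k+1) − (1)·f(k) = 1.
From deg A=1, deg B=0, deg C=0: d=-1.
Bound -1 < 0, so the key equation has no polynomial solution.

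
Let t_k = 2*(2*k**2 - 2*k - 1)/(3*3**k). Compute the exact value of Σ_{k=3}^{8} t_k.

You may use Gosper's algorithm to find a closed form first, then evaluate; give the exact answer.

Step 1: r(k) = (2*k**2 + 2*k - 1)/(3*(2*k**2 - 2*k - 1)).
Normal form (A,B,C) = (1/3, 1, k**2 - k - 1/2).
Need (1/3)·f(k+1) − (1)·f(k) = k**2 - k - 1/2.
deg f ≤ 2 (via 0,0,2).
A polynomial solution: f(k) = -3*k**2/2.
So s_k = (B(k−1)f/C)·t_k = (-3*k**2/(2*k**2 - 2*k - 1))·t_k = -2*k**2/3**k.
Verify: 2*(2*k**2 - 2*k - 1)/(3*3**k) matches t_k.
Sum = s_(9) − s_(3); s_(9) = -2/243, s_(3) = -2/3 ⇒ 160/243.

Σ = 160/243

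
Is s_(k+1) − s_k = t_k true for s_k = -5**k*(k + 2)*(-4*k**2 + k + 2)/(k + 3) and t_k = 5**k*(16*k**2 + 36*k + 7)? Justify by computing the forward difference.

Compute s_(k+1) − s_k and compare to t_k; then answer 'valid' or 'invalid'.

s_(k+1) = -5**(k + 1)*(k + 3)*(k - 4*(k + 1)**2 + 3)/(k + 4)
s_(k+1) − s_k = 5**k*(16*k**4 + 132*k**3 + 371*k**2 + 365*k + 61)/(k**2 + 7*k + 12)
(s_(k+1) − s_k) − t_k = 5**k*(-16*k**3 - 80*k**2 - 116*k - 23)/(k**2 + 7*k + 12)

Invalid: residual 5**k*(-16*k**3 - 80*k**2 - 116*k - 23)/(k**2 + 7*k + 12) ≠ 0.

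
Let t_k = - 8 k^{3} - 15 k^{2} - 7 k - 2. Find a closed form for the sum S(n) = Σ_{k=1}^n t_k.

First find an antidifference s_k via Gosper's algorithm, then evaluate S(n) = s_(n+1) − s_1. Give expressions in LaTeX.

r(k) = (8*k**3 + 39*k**2 + 61*k + 32)/(8*k**3 + 15*k**2 + 7*k + 2) after simplifying.
Take A(k)=1, B(k)=1, C(k)=k**3 + 15*k**2/8 + 7*k/8 + 1/4.
Solve (1)·f(k+1) − (1)·f(k) = k**3 + 15*k**2/8 + 7*k/8 + 1/4.
deg f ≤ 4 (via 0,0,3).
Coefficient equations give f(k) = k*(2*k**3 + k**2 - 2*k + 1)/8.
So s_k = (B(k−1)f/C)·t_k = (k*(2*k**3 + k**2 - 2*k + 1)/(8*k**3 + 15*k**2 + 7*k + 2))·t_k = k*(-2*k**3 - k**2 + 2*k - 1).
Δs = -8*k**3 - 15*k**2 - 7*k - 2, as required.
Σ_(k=1)^n t_k = s_(n+1) − s_(1) = (-2*n**4 - 9*n**3 - 13*n**2 - 8*n - 2) − (-2), i.e. n*(-2*n**3 - 9*n**2 - 13*n - 8).

S(n) = n \left(- 2 n^{3} - 9 n^{2} - 13 n - 8\right)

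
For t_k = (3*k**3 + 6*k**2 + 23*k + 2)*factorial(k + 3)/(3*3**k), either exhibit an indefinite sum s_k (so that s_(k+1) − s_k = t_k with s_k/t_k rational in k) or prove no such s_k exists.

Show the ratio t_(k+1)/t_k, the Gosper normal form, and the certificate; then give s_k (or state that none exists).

Step 1: r(k) = (3*k**4 + 27*k**3 + 104*k**2 + 210*k + 136)/(3*(3*k**3 + 6*k**2 + 23*k + 2)).
Take A(k)=k/3 + 4/3, B(k)=1, C(k)=k**3 + 2*k**2 + 23*k/3 + 2/3.
f must satisfy (k/3 + 4/3)·f(k+1) − (1)·f(k) = k**3 + 2*k**2 + 23*k/3 + 2/3.
d = 2 from the (1,0,3) case.
A polynomial solution: f(k) = 3*k**2 - 3*k + 2.
Get s_k = R·t_k = (3*k**2 - 3*k + 2)*factorial(k + 3)/3**k with R(k) = B(k−1)f(k)/C(k) = 3*(3*k**2 - 3*k + 2)/(3*k**3 + 6*k**2 + 23*k + 2).
s_(k+1) − s_k = (3*k**3 + 6*k**2 + 23*k + 2)*factorial(k + 3)/(3*3**k) = t_k.

s_k = (3*k**2 - 3*k + 2)*factorial(k + 3)/3**k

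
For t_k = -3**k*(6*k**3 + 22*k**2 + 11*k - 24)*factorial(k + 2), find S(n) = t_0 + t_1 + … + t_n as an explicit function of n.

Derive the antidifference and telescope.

S(n) = -6*3**n*n**2*factorial(n + 3) - 6*3**n*n*factorial(n + 3) + 9*3**n*factorial(n + 3) - 6

t_(k+1)/t_k = 3*(6*k**4 + 58*k**3 + 193*k**2 + 234*k + 45)/(6*k**3 + 22*k**2 + 11*k - 24).
A = 3*k + 9, B = 1, C = k**3 + 11*k**2/3 + 11*k/6 - 4.
Solve (3*k + 9)·f(k+1) − (1)·f(k) = k**3 + 11*k**2/3 + 11*k/6 - 4.
d = 2 from the (1,0,3) case.
Solving with deg f ≤ 2: f(k) = (2*k**2 - 2*k - 3)/6.
Certificate R = B(k−1)f/C = (2*k**2 - 2*k - 3)/(6*k**3 + 22*k**2 + 11*k - 24) gives s_k = 3**k*(-2*k**2 + 2*k + 3)*factorial(k + 2).
Verify: -3**k*(6*k**3 + 22*k**2 + 11*k - 24)*factorial(k + 2) matches t_k.
Evaluate: s_(n+1) = -3**(n + 1)*(2*n**2 + 2*n - 3)*factorial(n + 3); subtract s_(0) = 6 ⇒ S(n) = -6*3**n*n**2*factorial(n + 3) - 6*3**n*n*factorial(n + 3) + 9*3**n*factorial(n + 3) - 6.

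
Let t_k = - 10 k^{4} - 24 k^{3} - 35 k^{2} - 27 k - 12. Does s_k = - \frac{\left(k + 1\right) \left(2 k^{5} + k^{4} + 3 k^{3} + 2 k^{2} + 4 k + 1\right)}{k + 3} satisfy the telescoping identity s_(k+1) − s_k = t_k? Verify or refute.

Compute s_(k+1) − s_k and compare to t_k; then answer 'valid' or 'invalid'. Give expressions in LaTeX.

Invalid: residual \frac{2 \left(8 k^{5} + 53 k^{4} + 104 k^{3} + 130 k^{2} + 89 k + 35\right)}{k^{2} + 7 k + 12} ≠ 0.

s_(k+1) = (-2*k**6 - 15*k**5 - 49*k**4 - 91*k**3 - 105*k**2 - 75*k - 26)/(k + 4)
s_(k+1) − s_k = (-10*k**6 - 78*k**5 - 217*k**4 - 352*k**3 - 361*k**2 - 230*k - 74)/(k**2 + 7*k + 12)
(s_(k+1) − s_k) − t_k = 2*(8*k**5 + 53*k**4 + 104*k**3 + 130*k**2 + 89*k + 35)/(k**2 + 7*k + 12)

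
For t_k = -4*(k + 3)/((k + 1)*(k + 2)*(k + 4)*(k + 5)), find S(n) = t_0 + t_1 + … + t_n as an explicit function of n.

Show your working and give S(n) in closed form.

Compute t_(k+1)/t_k: get (k + 1)*(k + 4)**2/((k + 3)**2*(k + 6)).
Take A(k)=k + 1, B(k)=k + 6, C(k)=k**2 + 6*k + 9.
Solve (k + 1)·f(k+1) − (k + 5)·f(k) = k**2 + 6*k + 9.
deg f ≤ 4 (via 1,1,2).
Solve for f: f(k) = k*(k + 2)*(k + 3)*(k + 5)/8 (degree 4 ≤ 4).
Get s_k = R·t_k = k*(-k - 5)/(2*(k**2 + 5*k + 4)) with R(k) = B(k−1)f(k)/C(k) = k*(k + 2)*(k + 5)**2/(8*(k + 3)).
Δs = 4*(-k - 3)/(k**4 + 12*k**3 + 49*k**2 + 78*k + 40), as required.
s_(n+1) = (-n**2 - 7*n - 6)/(2*(n**2 + 7*n + 10)) and s_(0) = 0, so S(n) = (-n**2 - 7*n - 6)/(2*(n**2 + 7*n + 10)).

S(n) = (-n**2 - 7*n - 6)/(2*(n**2 + 7*n + 10))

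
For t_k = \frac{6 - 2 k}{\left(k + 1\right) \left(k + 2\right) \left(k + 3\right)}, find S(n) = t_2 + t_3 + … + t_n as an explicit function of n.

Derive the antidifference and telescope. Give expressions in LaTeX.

Compute t_(k+1)/t_k: get (k - 2)*(k + 1)/((k - 3)*(k + 4)).
Gosper form: A/B · C(k+1)/C(k) with A=k + 1, B=k + 4, C=k - 3.
Key eq: (k + 1)·f(k+1) = (k + 3)·f(k) + (k - 3).
From deg A=1, deg B=1, deg C=1: d=2.
Coefficient equations give f(k) = -k*(k + 5)/2.
R(k) = B(k−1)·f(k)/C(k) = -k*(k + 3)*(k + 5)/(2*(k - 3)); s_k = R·t_k = k*(k + 5)/((k + 1)*(k + 2)).
Check: Δs_k = 2*(3 - k)/(k**3 + 6*k**2 + 11*k + 6). ✓
Telescope: S(n) = s_(n+1) − s_(2) = (n**2 + 7*n + 6)/(n**2 + 5*n + 6) − (7/6) = (-n**2 + 7*n - 6)/(6*(n**2 + 5*n + 6)).

S(n) = \frac{- n^{2} + 7 n - 6}{6 \left(n^{2} + 5 n + 6\right)}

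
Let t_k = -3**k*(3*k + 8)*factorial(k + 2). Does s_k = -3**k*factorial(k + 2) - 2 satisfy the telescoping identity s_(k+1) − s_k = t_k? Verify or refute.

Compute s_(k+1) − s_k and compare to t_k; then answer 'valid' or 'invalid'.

Valid: the claim telescopes to t_k.

s_(k+1) = -3**(k + 1)*factorial(k + 3) - 2
s_(k+1) − s_k = -3**k*(3*k + 8)*factorial(k + 2)
(s_(k+1) − s_k) − t_k = 0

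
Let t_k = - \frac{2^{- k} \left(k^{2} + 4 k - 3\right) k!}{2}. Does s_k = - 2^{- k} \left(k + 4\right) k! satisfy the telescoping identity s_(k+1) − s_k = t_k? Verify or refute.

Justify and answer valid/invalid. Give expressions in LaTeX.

s_(k+1) = -(k + 5)*factorial(k + 1)/(2*2**k)
s_(k+1) − s_k = -(k**2 + 4*k - 3)*factorial(k)/(2*2**k)
(s_(k+1) − s_k) − t_k = 0

valid (s_(k+1) − s_k reduces to t_k)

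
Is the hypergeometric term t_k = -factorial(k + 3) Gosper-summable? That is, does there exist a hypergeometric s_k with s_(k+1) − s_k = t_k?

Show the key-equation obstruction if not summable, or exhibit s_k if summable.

No — key equation has no polynomial f.

Ratio r(k) = k + 4.
Factor: A=k + 4; B=1; C=1.
Need (k + 4)·f(k+1) − (1)·f(k) = 1.
deg f ≤ -1 (via 1,0,0).
deg f ≤ -1 is impossible — no certificate.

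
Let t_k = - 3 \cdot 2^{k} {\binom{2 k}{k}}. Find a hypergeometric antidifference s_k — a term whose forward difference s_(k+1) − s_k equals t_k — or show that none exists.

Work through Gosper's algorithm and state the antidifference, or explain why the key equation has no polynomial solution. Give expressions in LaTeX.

none (Gosper's algorithm certifies no s_k)

r(k) = 4*(2*k + 1)/(k + 1) after simplifying.
Gosper form: A/B · C(k+1)/C(k) with A=8*k + 4, B=k + 1, C=1.
Set up (8*k + 4)·f(k+1) − (k)·f(k) − (1) = 0.
Degrees (1,1,0) ⇒ d ≤ -1.
Negative degree bound (-1): no f exists, t_k not Gosper-summable.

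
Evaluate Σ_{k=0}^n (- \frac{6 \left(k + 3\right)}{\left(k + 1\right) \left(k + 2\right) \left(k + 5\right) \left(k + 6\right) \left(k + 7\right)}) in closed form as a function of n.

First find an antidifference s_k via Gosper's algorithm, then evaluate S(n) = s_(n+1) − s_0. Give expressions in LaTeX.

S(n) = \frac{- n^{3} - 15 n^{2} - 68 n - 54}{15 \left(n^{3} + 15 n^{2} + 68 n + 84\right)}

The ratio is (k + 1)*(k + 4)*(k + 5)/((k + 3)**2*(k + 8)).
So A=k + 1 and B=k + 8, with C=k**3 + 10*k**2 + 33*k + 36.
Solve (k + 1)·f(k+1) − (k + 7)·f(k) = k**3 + 10*k**2 + 33*k + 36.
d = 6 from the (1,1,3) case.
Solve for f: f(k) = k*(k + 2)*(k + 3)*(k + 4)*(k**2 + 12*k + 41)/90 (degree 6 ≤ 6).
R(k) = B(k−1)·f(k)/C(k) = k*(k + 2)*(k + 7)*(k**2 + 12*k + 41)/(90*(k + 3)); s_k = R·t_k = k*(-k**2 - 12*k - 41)/(15*(k**3 + 12*k**2 + 41*k + 30)).
Δs = 6*(-k - 3)/(k**5 + 21*k**4 + 163*k**3 + 567*k**2 + 844*k + 420), as required.
s_(n+1) = (-n**3 - 15*n**2 - 68*n - 54)/(15*(n**3 + 15*n**2 + 68*n + 84)) and s_(0) = 0, so S(n) = (-n**3 - 15*n**2 - 68*n - 54)/(15*(n**3 + 15*n**2 + 68*n + 84)).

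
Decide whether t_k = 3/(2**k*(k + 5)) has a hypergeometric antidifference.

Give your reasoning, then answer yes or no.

r(k) = (k + 5)/(2*(k + 6)) after simplifying.
Factor: A=k/2 + 5/2; B=k + 6; C=1.
Set up (k/2 + 5/2)·f(k+1) − (k + 5)·f(k) − (1) = 0.
d = -1 from the (1,1,0) case.
Negative degree bound (-1): no f exists, t_k not Gosper-summable.

No — key equation has no polynomial f.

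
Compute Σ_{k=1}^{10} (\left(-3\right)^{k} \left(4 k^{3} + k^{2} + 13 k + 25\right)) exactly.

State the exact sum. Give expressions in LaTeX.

The ratio is 3*(-4*k**3 - 13*k**2 - 27*k - 43)/(4*k**3 + k**2 + 13*k + 25).
Factor: A=-3; B=1; C=k**3 + k**2/4 + 13*k/4 + 25/4.
Need (-3)·f(k+1) − (1)·f(k) = k**3 + k**2/4 + 13*k/4 + 25/4.
From deg A=0, deg B=0, deg C=3: d=3.
Coefficient equations give f(k) = -(k**3 - 2*k**2 + 4*k + 4)/4.
Get s_k = R·t_k = (-3)**k*(-k**3 + 2*k**2 - 4*k - 4) with R(k) = B(k−1)f(k)/C(k) = -(k**3 - 2*k**2 + 4*k + 4)/(4*k**3 + k**2 + 13*k + 25).
Δs = (-3)**k*(4*k**3 + k**2 + 13*k + 25), as required.
Telescoping: Σ = s_(11) − s_(1) = 201416139 − (21) = 201416118.

Σ = 201416118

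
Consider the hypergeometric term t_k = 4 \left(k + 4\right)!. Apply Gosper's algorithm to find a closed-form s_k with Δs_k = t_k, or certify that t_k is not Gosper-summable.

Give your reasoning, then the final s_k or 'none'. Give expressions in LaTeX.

The ratio is k + 5.
Gosper form: A/B · C(k+1)/C(k) with A=k + 5, B=1, C=1.
Solve (k + 5)·f(k+1) − (1)·f(k) = 1.
deg f ≤ -1 (via 1,0,0).
Bound -1 < 0, so the key equation has no polynomial solution.

not Gosper-summable; s_k does not exist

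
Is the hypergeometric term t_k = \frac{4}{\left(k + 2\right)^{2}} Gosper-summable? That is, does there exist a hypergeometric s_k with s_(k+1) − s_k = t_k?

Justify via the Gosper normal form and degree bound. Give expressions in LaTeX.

Compute t_(k+1)/t_k: get (k + 2)**2/(k + 3)**2.
Normal form (A,B,C) = (k**2 + 4*k + 4, k**2 + 6*k + 9, 1).
Set up (k**2 + 4*k + 4)·f(k+1) − (k**2 + 4*k + 4)·f(k) − (1) = 0.
From deg A=2, deg B=2, deg C=0: d=0.
Generic f = c0 gives residual -1; -1 = 0 cannot hold, so t_k is not Gosper-summable.

No — the linear system for f has no solution.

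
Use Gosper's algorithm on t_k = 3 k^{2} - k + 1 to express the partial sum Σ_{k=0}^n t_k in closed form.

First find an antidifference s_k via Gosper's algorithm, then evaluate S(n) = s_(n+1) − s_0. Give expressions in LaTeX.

S(n) = n^{3} + n^{2} + n + 1

Step 1: r(k) = (-k + 3*(k + 1)**2)/(3*k**2 - k + 1).
A = 1, B = 1, C = k**2 - k/3 + 1/3.
Set up (1)·f(k+1) − (1)·f(k) − (k**2 - k/3 + 1/3) = 0.
From deg A=0, deg B=0, deg C=2: d=3.
Coefficient equations give f(k) = k*(k**2 - 2*k + 2)/3.
So s_k = (B(k−1)f/C)·t_k = (k*(k**2 - 2*k + 2)/(3*k**2 - k + 1))·t_k = k*(k**2 - 2*k + 2).
Check: Δs_k = 3*k**2 - k + 1. ✓
Telescope: S(n) = s_(n+1) − s_(0) = n**3 + n**2 + n + 1 − (0) = n**3 + n**2 + n + 1.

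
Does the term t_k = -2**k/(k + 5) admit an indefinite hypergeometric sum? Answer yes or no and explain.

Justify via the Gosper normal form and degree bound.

t_(k+1)/t_k = 2*(k + 5)/(k + 6).
A = 2*k + 10, B = k + 6, C = 1.
Set up (2*k + 10)·f(k+1) − (k + 5)·f(k) − (1) = 0.
d = -1 from the (1,1,0) case.
Bound -1 < 0, so the key equation has no polynomial solution.

No; the degree bound rules out any f.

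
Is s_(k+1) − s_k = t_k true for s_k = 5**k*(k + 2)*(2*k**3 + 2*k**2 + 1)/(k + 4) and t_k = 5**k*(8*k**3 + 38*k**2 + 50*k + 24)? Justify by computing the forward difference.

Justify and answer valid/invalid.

s_(k+1) = 5**(k + 1)*(k + 3)*(2*(k + 1)**3 + 2*(k + 1)**2 + 1)/(k + 5)
s_(k+1) − s_k = 5**k*(8*k**5 + 94*k**4 + 416*k**3 + 834*k**2 + 768*k + 290)/(k**2 + 9*k + 20)
(s_(k+1) − s_k) − t_k = 5**k*(-16*k**4 - 136*k**3 - 400*k**2 - 448*k - 190)/(k**2 + 9*k + 20)

Invalid: residual 5**k*(-16*k**4 - 136*k**3 - 400*k**2 - 448*k - 190)/(k**2 + 9*k + 20) ≠ 0.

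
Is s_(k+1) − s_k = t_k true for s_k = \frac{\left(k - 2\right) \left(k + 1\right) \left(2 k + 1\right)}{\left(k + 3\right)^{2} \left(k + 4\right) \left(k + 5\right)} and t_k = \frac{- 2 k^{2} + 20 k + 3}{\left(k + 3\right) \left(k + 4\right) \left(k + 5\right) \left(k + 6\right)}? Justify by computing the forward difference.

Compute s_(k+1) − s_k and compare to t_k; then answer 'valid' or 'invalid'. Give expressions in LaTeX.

Invalid: residual \frac{2 \left(4 k^{3} - 5 k^{2} - 83 k - 21\right)}{k^{6} + 25 k^{5} + 257 k^{4} + 1391 k^{3} + 4182 k^{2} + 6624 k + 4320} ≠ 0.

s_(k+1) = (k - 1)*(k + 2)*(2*k + 3)/((k + 4)**2*(k + 5)*(k + 6))
s_(k+1) − s_k = (-2*k**4 + 14*k**3 + 109*k**2 + 95*k - 6)/(k**6 + 25*k**5 + 257*k**4 + 1391*k**3 + 4182*k**2 + 6624*k + 4320)
(s_(k+1) − s_k) − t_k = 2*(4*k**3 - 5*k**2 - 83*k - 21)/(k**6 + 25*k**5 + 257*k**4 + 1391*k**3 + 4182*k**2 + 6624*k + 4320)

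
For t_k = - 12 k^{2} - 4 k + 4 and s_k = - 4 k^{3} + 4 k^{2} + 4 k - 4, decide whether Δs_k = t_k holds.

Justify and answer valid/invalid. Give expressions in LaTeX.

s_(k+1) = 4*k**2*(-k - 2)
s_(k+1) − s_k = -12*k**2 - 4*k + 4
(s_(k+1) − s_k) − t_k = 0

valid; difference matches t_k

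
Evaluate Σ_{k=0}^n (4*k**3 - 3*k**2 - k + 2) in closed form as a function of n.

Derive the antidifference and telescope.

S(n) = n**4 + n**3 - n**2 + n + 2

t_(k+1)/t_k = (4*k**3 + 9*k**2 + 5*k + 2)/(4*k**3 - 3*k**2 - k + 2).
Normal form (A,B,C) = (1, 1, k**3 - 3*k**2/4 - k/4 + 1/2).
Set up (1)·f(k+1) − (1)·f(k) − (k**3 - 3*k**2/4 - k/4 + 1/2) = 0.
From deg A=0, deg B=0, deg C=3: d=4.
Solve for f: f(k) = k*(k**3 - 3*k**2 + 2*k + 2)/4 (degree 4 ≤ 4).
Get s_k = R·t_k = k*(k**3 - 3*k**2 + 2*k + 2) with R(k) = B(k−1)f(k)/C(k) = k*(k**3 - 3*k**2 + 2*k + 2)/(4*k**3 - 3*k**2 - k + 2).
Verify: 4*k**3 - 3*k**2 - k + 2 matches t_k.
s_(n+1) = n**4 + n**3 - n**2 + n + 2 and s_(0) = 0, so S(n) = n**4 + n**3 - n**2 + n + 2.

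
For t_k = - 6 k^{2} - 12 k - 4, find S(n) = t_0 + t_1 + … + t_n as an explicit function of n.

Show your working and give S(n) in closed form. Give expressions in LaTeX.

Compute t_(k+1)/t_k: get (3*k**2 + 12*k + 11)/(3*k**2 + 6*k + 2).
Factor: A=1; B=1; C=k**2 + 2*k + 2/3.
Key eq: (1)·f(k+1) = (1)·f(k) + (k**2 + 2*k + 2/3).
d = 3 from the (0,0,2) case.
Coefficient equations give f(k) = k*(2*k**2 + 3*k - 1)/6.
Certificate R = B(k−1)f/C = k*(2*k**2 + 3*k - 1)/(2*(3*k**2 + 6*k + 2)) gives s_k = k*(-2*k**2 - 3*k + 1).
Check: Δs_k = -6*k**2 - 12*k - 4. ✓
Σ_(k=0)^n t_k = s_(n+1) − s_(0) = (-2*n**3 - 9*n**2 - 11*n - 4) − (0), i.e. -2*n**3 - 9*n**2 - 11*n - 4.

S(n) = - 2 n^{3} - 9 n^{2} - 11 n - 4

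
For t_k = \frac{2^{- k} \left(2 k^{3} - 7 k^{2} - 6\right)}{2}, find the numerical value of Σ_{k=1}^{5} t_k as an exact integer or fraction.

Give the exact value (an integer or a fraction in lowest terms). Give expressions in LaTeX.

Ratio r(k) = (2*k**3 - k**2 - 8*k - 11)/(2*(2*k**3 - 7*k**2 - 6)).
So A=1/2 and B=1, with C=k**3 - 7*k**2/2 - 3.
Solve (1/2)·f(k+1) − (1)·f(k) = k**3 - 7*k**2/2 - 3.
Degrees (0,0,3) ⇒ d ≤ 3.
Coefficient equations give f(k) = -2*k**3 + k**2 - 4*k + 1.
Get s_k = R·t_k = (-2*k**3 + k**2 - 4*k + 1)/2**k with R(k) = B(k−1)f(k)/C(k) = -2*(2*k**3 - k**2 + 4*k - 1)/(2*k**3 - 7*k**2 - 6).
Check: Δs_k = (2*k**3 - 7*k**2 - 6)/(2*2**k). ✓
Σ_(k=1)^(5) t_k = s_(6) − s_(1) = -419/64 − (-2) = -291/64.

Σ = -291/64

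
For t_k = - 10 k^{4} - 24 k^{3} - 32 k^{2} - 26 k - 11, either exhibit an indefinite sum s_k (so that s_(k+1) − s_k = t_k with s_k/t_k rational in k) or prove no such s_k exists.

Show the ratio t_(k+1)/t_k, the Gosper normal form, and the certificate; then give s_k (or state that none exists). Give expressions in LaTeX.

s_k = k \left(- 2 k^{4} - k^{3} - 2 k^{2} - 3 k - 3\right)

t_(k+1)/t_k = (10*k**4 + 64*k**3 + 164*k**2 + 202*k + 103)/(10*k**4 + 24*k**3 + 32*k**2 + 26*k + 11).
Factor: A=1; B=1; C=k**4 + 12*k**3/5 + 16*k**2/5 + 13*k/5 + 11/10.
Key eq: (1)·f(k+1) = (1)·f(k) + (k**4 + 12*k**3/5 + 16*k**2/5 + 13*k/5 + 11/10).
Bound: deg f ≤ 5.
Solve for f: f(k) = k*(2*k**4 + k**3 + 2*k**2 + 3*k + 3)/10 (degree 5 ≤ 5).
So s_k = (B(k−1)f/C)·t_k = (k*(2*k**4 + k**3 + 2*k**2 + 3*k + 3)/(10*k**4 + 24*k**3 + 32*k**2 + 26*k + 11))·t_k = k*(-2*k**4 - k**3 - 2*k**2 - 3*k - 3).
s_(k+1) − s_k = -10*k**4 - 24*k**3 - 32*k**2 - 26*k - 11 = t_k.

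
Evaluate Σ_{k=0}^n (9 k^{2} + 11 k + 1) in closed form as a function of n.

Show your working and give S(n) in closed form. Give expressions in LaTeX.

S(n) = 3 n^{3} + 10 n^{2} + 8 n + 1

t_(k+1)/t_k = (9*k**2 + 29*k + 21)/(9*k**2 + 11*k + 1).
Gosper form: A/B · C(k+1)/C(k) with A=1, B=1, C=k**2 + 11*k/9 + 1/9.
Solve (1)·f(k+1) − (1)·f(k) = k**2 + 11*k/9 + 1/9.
From deg A=0, deg B=0, deg C=2: d=3.
Coefficient equations give f(k) = k*(3*k**2 + k - 3)/9.
R(k) = B(k−1)·f(k)/C(k) = k*(3*k**2 + k - 3)/(9*k**2 + 11*k + 1); s_k = R·t_k = k*(3*k**2 + k - 3).
s_(k+1) − s_k = 9*k**2 + 11*k + 1 = t_k.
Σ_(k=0)^n t_k = s_(n+1) − s_(0) = (3*n**3 + 10*n**2 + 8*n + 1) − (0), i.e. 3*n**3 + 10*n**2 + 8*n + 1.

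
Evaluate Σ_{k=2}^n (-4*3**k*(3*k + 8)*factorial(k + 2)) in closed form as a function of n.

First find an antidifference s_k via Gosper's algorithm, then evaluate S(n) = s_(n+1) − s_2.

S(n) = -12*3**n*factorial(n + 3) + 864

Step 1: r(k) = 3*(k + 3)*(3*k + 11)/(3*k + 8).
Gosper form: A/B · C(k+1)/C(k) with A=3*k + 9, B=1, C=k + 8/3.
Set up (3*k + 9)·f(k+1) − (1)·f(k) − (k + 8/3) = 0.
Degrees (1,0,1) ⇒ d ≤ 0.
Match coefficients ⇒ f(k) = 1/3.
R(k) = B(k−1)·f(k)/C(k) = 1/(3*k + 8); s_k = R·t_k = -4*3**k*factorial(k + 2).
Verify: -4*3**k*(3*k + 8)*factorial(k + 2) matches t_k.
Evaluate: s_(n+1) = -12*3**n*factorial(n + 3); subtract s_(2) = -864 ⇒ S(n) = -12*3**n*factorial(n + 3) + 864.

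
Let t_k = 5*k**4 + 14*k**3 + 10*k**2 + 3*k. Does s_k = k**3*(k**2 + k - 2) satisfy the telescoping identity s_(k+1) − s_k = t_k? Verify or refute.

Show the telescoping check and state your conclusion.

valid; difference matches t_k

s_(k+1) = (k + 1)**3*(k + (k + 1)**2 - 1)
s_(k+1) − s_k = k*(5*k**3 + 14*k**2 + 10*k + 3)
(s_(k+1) − s_k) − t_k = 0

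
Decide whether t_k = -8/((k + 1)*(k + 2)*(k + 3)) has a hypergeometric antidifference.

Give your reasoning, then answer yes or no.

Ratio r(k) = (k + 1)/(k + 4).
Take A(k)=k + 1, B(k)=k + 4, C(k)=1.
Need (k + 1)·f(k+1) − (k + 3)·f(k) = 1.
Bound: deg f ≤ 2.
Solving with deg f ≤ 2: f(k) = k*(k + 3)/4.
So s_k = (B(k−1)f/C)·t_k = (k*(k + 3)**2/4)·t_k = 2*k*(-k - 3)/((k + 1)*(k + 2)).
Verify: -8/(k**3 + 6*k**2 + 11*k + 6) matches t_k.

Yes. s_k = 2*k*(-k - 3)/((k + 1)*(k + 2)).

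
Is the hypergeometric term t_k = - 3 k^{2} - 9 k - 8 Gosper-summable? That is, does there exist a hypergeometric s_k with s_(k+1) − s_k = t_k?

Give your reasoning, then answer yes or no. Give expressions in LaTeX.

Yes. s_k = k \left(- k^{2} - 3 k - 4\right).

Ratio r(k) = (3*k**2 + 15*k + 20)/(3*k**2 + 9*k + 8).
A = 1, B = 1, C = k**2 + 3*k + 8/3.
Need (1)·f(k+1) − (1)·f(k) = k**2 + 3*k + 8/3.
Bound: deg f ≤ 3.
Coefficient equations give f(k) = k*(k**2 + 3*k + 4)/3.
Get s_k = R·t_k = k*(-k**2 - 3*k - 4) with R(k) = B(k−1)f(k)/C(k) = k*(k**2 + 3*k + 4)/(3*k**2 + 9*k + 8).
Check: Δs_k = -3*k**2 - 9*k - 8. ✓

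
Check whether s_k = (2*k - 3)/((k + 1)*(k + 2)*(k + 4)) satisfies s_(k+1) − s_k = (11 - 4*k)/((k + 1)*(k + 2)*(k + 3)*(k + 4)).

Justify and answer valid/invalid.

s_(k+1) = (2*k - 1)/((k + 2)*(k + 3)*(k + 5))
s_(k+1) − s_k = (-4*k**2 - 3*k + 41)/(k**5 + 15*k**4 + 85*k**3 + 225*k**2 + 274*k + 120)
(s_(k+1) − s_k) − t_k = 2*(3*k - 7)/(k**5 + 15*k**4 + 85*k**3 + 225*k**2 + 274*k + 120)

Invalid: residual 2*(3*k - 7)/(k**5 + 15*k**4 + 85*k**3 + 225*k**2 + 274*k + 120) ≠ 0.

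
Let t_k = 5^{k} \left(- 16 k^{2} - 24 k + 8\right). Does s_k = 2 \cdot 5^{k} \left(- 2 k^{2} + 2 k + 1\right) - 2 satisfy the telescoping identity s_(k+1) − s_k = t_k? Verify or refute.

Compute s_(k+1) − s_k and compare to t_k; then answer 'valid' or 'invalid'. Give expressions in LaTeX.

Valid: the claim telescopes to t_k.

s_(k+1) = 2*5**(k + 1)*(2*k - 2*(k + 1)**2 + 3) - 2
s_(k+1) − s_k = 5**k*(-16*k**2 - 24*k + 8)
(s_(k+1) − s_k) − t_k = 0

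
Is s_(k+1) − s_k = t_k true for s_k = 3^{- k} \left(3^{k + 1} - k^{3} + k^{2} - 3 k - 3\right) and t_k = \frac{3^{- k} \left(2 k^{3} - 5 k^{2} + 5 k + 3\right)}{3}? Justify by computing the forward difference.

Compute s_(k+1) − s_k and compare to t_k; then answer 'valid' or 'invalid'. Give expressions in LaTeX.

s_(k+1) = (9*3**k - k**3 - 2*k**2 - 4*k - 6)/(3*3**k)
s_(k+1) − s_k = (2*k**3 - 5*k**2 + 5*k + 3)/(3*3**k)
(s_(k+1) − s_k) − t_k = 0

valid (s_(k+1) − s_k reduces to t_k)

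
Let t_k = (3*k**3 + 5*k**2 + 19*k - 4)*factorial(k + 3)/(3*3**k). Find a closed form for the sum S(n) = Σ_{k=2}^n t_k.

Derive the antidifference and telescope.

The ratio is (3*k**4 + 26*k**3 + 94*k**2 + 175*k + 92)/(3*(3*k**3 + 5*k**2 + 19*k - 4)).
Normal form (A,B,C) = (k/3 + 4/3, 1, k**3 + 5*k**2/3 + 19*k/3 - 4/3).
f must satisfy (k/3 + 4/3)·f(k+1) − (1)·f(k) = k**3 + 5*k**2/3 + 19*k/3 - 4/3.
Degrees (1,0,3) ⇒ d ≤ 2.
Solving with deg f ≤ 2: f(k) = k*(3*k - 4).
So s_k = (B(k−1)f/C)·t_k = (3*k*(3*k - 4)/(3*k**3 + 5*k**2 + 19*k - 4))·t_k = k*(3*k - 4)*factorial(k + 3)/3**k.
Verify: (3*k**3 + 5*k**2 + 19*k - 4)*factorial(k + 3)/(3*3**k) matches t_k.
Evaluate: s_(n+1) = 3**(-n - 1)*(n + 1)*(3*n - 1)*factorial(n + 4); subtract s_(2) = 160/3 ⇒ S(n) = 3**(-n - 1)*(-160*3**n + 3*n**6*factorial(n) + 32*n**5*factorial(n) + 124*n**4*factorial(n) + 210*n**3*factorial(n) + 137*n**2*factorial(n) - 2*n*factorial(n) - 24*factorial(n)).

S(n) = 3**(-n - 1)*(-160*3**n + 3*n**6*factorial(n) + 32*n**5*factorial(n) + 124*n**4*factorial(n) + 210*n**3*factorial(n) + 137*n**2*factorial(n) - 2*n*factorial(n) - 24*factorial(n))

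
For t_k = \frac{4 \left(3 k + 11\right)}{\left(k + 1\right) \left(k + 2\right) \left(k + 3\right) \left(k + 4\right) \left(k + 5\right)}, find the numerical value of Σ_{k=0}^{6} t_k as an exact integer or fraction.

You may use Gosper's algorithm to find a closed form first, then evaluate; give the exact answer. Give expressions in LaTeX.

The ratio is (k + 1)*(3*k + 14)/((k + 6)*(3*k + 11)).
Normal form (A,B,C) = (k + 1, k + 6, k + 11/3).
Set up (k + 1)·f(k+1) − (k + 5)·f(k) − (k + 11/3) = 0.
From deg A=1, deg B=1, deg C=1: d=4.
Match coefficients ⇒ f(k) = k*(k + 3)*(k**2 + 7*k + 14)/24.
Get s_k = R·t_k = k*(k**2 + 7*k + 14)/(2*(k**3 + 7*k**2 + 14*k + 8)) with R(k) = B(k−1)f(k)/C(k) = k*(k + 3)*(k + 5)*(k**2 + 7*k + 14)/(8*(3*k + 11)).
Δs = 4*(3*k + 11)/(k**5 + 15*k**4 + 85*k**3 + 225*k**2 + 274*k + 120), as required.
Telescoping: Σ = s_(7) − s_(0) = 49/99 − (0) = 49/99.

Σ = 49/99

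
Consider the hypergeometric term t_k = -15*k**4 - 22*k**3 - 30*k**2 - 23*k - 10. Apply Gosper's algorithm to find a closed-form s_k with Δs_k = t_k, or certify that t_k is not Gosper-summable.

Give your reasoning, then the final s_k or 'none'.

s_k = k*(-3*k**4 + 2*k**3 - 4*k**2 - 2*k - 3)

t_(k+1)/t_k = (15*k**4 + 82*k**3 + 186*k**2 + 209*k + 100)/(15*k**4 + 22*k**3 + 30*k**2 + 23*k + 10).
Gosper form: A/B · C(k+1)/C(k) with A=1, B=1, C=k**4 + 22*k**3/15 + 2*k**2 + 23*k/15 + 2/3.
Key eq: (1)·f(k+1) = (1)·f(k) + (k**4 + 22*k**3/15 + 2*k**2 + 23*k/15 + 2/3).
deg f ≤ 5 (via 0,0,4).
Match coefficients ⇒ f(k) = k*(3*k**4 - 2*k**3 + 4*k**2 + 2*k + 3)/15.
So s_k = (B(k−1)f/C)·t_k = (k*(3*k**4 - 2*k**3 + 4*k**2 + 2*k + 3)/(15*k**4 + 22*k**3 + 30*k**2 + 23*k + 10))·t_k = k*(-3*k**4 + 2*k**3 - 4*k**2 - 2*k - 3).
s_(k+1) − s_k = -15*k**4 - 22*k**3 - 30*k**2 - 23*k - 10 = t_k.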